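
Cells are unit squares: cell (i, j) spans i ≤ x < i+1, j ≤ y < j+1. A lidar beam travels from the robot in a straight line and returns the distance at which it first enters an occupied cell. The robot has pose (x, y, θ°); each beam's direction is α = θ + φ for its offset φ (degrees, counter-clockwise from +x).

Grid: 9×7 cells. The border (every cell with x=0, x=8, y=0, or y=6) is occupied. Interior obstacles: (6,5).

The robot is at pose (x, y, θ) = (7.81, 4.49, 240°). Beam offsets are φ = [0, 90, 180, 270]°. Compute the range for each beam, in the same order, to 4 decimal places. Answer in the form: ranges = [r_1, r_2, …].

ranges = [4.0299, 0.2194, 0.3800, 1.0200]

beam 1: φ=0°, α=240°
  direction (-0.5000, -0.8660); cell (7,4); t to first gridline: x 1.6200, y 0.5658 (then +2.0000 / +1.1547)
    (7,3) via y @ 0.5658
    (6,3) via x @ 1.6200
    (6,2) via y @ 1.7205
    (6,1) via y @ 2.8752
    (5,1) via x @ 3.6200
    (5,0) via y @ 4.0299  # hit
  → r_1 = 4.0299
beam 2: φ=90°, α=330°
  direction (0.8660, -0.5000); cell (7,4); t to first gridline: x 0.2194, y 0.9800 (then +1.1547 / +2.0000)
    (8,4) via x @ 0.2194  # hit
  → r_2 = 0.2194
beam 3: φ=180°, α=60°
  direction (0.5000, 0.8660); cell (7,4); t to first gridline: x 0.3800, y 0.5889 (then +2.0000 / +1.1547)
    (8,4) via x @ 0.3800  # hit
  → r_3 = 0.3800
beam 4: φ=270°, α=150°
  direction (-0.8660, 0.5000); cell (7,4); t to first gridline: x 0.9353, y 1.0200 (then +1.1547 / +2.0000)
    (6,4) via x @ 0.9353
    (6,5) via y @ 1.0200  # hit
  → r_4 = 1.0200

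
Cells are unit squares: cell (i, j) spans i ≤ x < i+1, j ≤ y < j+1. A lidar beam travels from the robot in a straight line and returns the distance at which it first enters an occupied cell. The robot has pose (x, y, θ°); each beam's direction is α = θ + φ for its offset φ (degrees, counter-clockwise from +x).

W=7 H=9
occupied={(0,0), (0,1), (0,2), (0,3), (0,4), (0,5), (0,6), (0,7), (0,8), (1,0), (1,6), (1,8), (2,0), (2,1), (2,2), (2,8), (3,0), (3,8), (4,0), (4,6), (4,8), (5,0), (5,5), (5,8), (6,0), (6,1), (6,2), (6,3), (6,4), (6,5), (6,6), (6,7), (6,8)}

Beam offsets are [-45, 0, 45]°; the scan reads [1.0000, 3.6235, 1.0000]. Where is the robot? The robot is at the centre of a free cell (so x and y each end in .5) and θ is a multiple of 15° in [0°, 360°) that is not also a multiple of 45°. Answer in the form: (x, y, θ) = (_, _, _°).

Candidates: 30 free-cell centres × 16 headings = 480 poses. Raycast each; keep the one whose scan matches to 4 dp.
  (5.5, 1.5, 105°): beam 2 = 4.6587 ≠ 3.6235 ✗
  (5.5, 1.5, 330°): beam 1 = 0.5176 ≠ 1.0000 ✗
  (3.5, 1.5, 75°): beam 1 = 2.8868 ≠ 1.0000 ✗
  …
  (5.5, 7.5, 195°): r_1=1.0000, r_2=3.6235, r_3=1.0000 — all match ✓
Unique over the lattice → pose = (5.5, 7.5, 195°).

(x, y, θ) = (5.5, 7.5, 195°)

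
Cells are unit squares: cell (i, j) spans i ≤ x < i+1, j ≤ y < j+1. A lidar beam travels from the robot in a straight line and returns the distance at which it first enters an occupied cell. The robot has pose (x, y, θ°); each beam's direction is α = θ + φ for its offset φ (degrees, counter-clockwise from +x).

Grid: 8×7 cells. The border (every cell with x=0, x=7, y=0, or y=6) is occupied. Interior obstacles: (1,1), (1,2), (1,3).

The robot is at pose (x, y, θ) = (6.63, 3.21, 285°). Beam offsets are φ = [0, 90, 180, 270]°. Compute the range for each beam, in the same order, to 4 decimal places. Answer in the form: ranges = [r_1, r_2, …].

beam 1: φ=0°, α=285°
  cosα=0.2588 sinα=-0.9659 | (6,3) | tMaxX 1.4296 tMaxY 0.2174 | tΔX 3.8637 tΔY 1.0353
    t=0.2174 [y] (6,2)
    t=1.2527 [y] (6,1)
    t=1.4296 [x] (7,1) — stop
  → r_1 = 1.4296
beam 2: φ=90°, α=15°
  cosα=0.9659 sinα=0.2588 | (6,3) | tMaxX 0.3831 tMaxY 3.0523 | tΔX 1.0353 tΔY 3.8637
    t=0.3831 [x] (7,3) — stop
  → r_2 = 0.3831
beam 3: φ=180°, α=105°
  cosα=-0.2588 sinα=0.9659 | (6,3) | tMaxX 2.4341 tMaxY 0.8179 | tΔX 3.8637 tΔY 1.0353
    t=0.8179 [y] (6,4)
    t=1.8531 [y] (6,5)
    t=2.4341 [x] (5,5)
    t=2.8884 [y] (5,6) — stop
  → r_3 = 2.8884
beam 4: φ=270°, α=195°
  cosα=-0.9659 sinα=-0.2588 | (6,3) | tMaxX 0.6522 tMaxY 0.8114 | tΔX 1.0353 tΔY 3.8637
    t=0.6522 [x] (5,3)
    t=0.8114 [y] (5,2)
    t=1.6875 [x] (4,2)
    t=2.7228 [x] (3,2)
    t=3.7581 [x] (2,2)
    t=4.6751 [y] (2,1)
    t=4.7933 [x] (1,1) — stop
  → r_4 = 4.7933

ranges = [1.4296, 0.3831, 2.8884, 4.7933]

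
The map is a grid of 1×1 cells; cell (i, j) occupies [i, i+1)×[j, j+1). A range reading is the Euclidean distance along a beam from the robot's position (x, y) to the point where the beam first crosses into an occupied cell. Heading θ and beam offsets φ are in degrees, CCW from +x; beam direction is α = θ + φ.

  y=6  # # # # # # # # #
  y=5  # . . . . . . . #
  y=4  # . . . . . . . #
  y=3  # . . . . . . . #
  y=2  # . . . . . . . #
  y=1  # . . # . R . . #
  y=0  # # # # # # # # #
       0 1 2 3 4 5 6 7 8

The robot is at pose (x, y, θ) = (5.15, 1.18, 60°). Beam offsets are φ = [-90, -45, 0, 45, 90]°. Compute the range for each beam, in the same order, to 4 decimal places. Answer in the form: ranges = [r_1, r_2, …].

beam 1: φ=-90°, α=330°
  d=(0.8660,-0.5000)  start (5,1)  tX=0.9815 tY=0.3600  stride 1/|dx|=1.1547 1/|dy|=2.0000
    cross y-line → (5,0), t=0.3600 (wall)
  → r_1 = 0.3600
beam 2: φ=-45°, α=15°
  d=(0.9659,0.2588)  start (5,1)  tX=0.8800 tY=3.1682  stride 1/|dx|=1.0353 1/|dy|=3.8637
    cross x-line → (6,1), t=0.8800
    cross x-line → (7,1), t=1.9153
    cross x-line → (8,1), t=2.9505 (wall)
  → r_2 = 2.9505
beam 3: φ=0°, α=60°
  d=(0.5000,0.8660)  start (5,1)  tX=1.7000 tY=0.9469  stride 1/|dx|=2.0000 1/|dy|=1.1547
    cross y-line → (5,2), t=0.9469
    cross x-line → (6,2), t=1.7000
    cross y-line → (6,3), t=2.1016
    cross y-line → (6,4), t=3.2563
    cross x-line → (7,4), t=3.7000
    cross y-line → (7,5), t=4.4110
    cross y-line → (7,6), t=5.5657 (wall)
  → r_3 = 5.5657
beam 4: φ=45°, α=105°
  d=(-0.2588,0.9659)  start (5,1)  tX=0.5796 tY=0.8489  stride 1/|dx|=3.8637 1/|dy|=1.0353
    cross x-line → (4,1), t=0.5796
    cross y-line → (4,2), t=0.8489
    cross y-line → (4,3), t=1.8842
    cross y-line → (4,4), t=2.9195
    cross y-line → (4,5), t=3.9548
    cross x-line → (3,5), t=4.4433
    cross y-line → (3,6), t=4.9900 (wall)
  → r_4 = 4.9900
beam 5: φ=90°, α=150°
  d=(-0.8660,0.5000)  start (5,1)  tX=0.1732 tY=1.6400  stride 1/|dx|=1.1547 1/|dy|=2.0000
    cross x-line → (4,1), t=0.1732
    cross x-line → (3,1), t=1.3279 (wall)
  → r_5 = 1.3279

ranges = [0.3600, 2.9505, 5.5657, 4.9900, 1.3279]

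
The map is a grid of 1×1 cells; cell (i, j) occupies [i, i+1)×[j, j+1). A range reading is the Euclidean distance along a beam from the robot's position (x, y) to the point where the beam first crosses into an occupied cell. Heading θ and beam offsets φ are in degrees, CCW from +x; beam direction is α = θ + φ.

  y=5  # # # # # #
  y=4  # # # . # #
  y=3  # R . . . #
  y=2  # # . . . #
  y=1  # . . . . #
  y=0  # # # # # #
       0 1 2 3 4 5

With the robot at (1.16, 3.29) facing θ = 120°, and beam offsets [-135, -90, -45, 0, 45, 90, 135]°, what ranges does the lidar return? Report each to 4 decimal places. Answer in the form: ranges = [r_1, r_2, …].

beam 1: φ=-135°, α=345°
  cosα=0.9659 sinα=-0.2588 | (1,3) | tMaxX 0.8696 tMaxY 1.1205 | tΔX 1.0353 tΔY 3.8637
    t=0.8696 [x] (2,3)
    t=1.1205 [y] (2,2)
    t=1.9049 [x] (3,2)
    t=2.9402 [x] (4,2)
    t=3.9755 [x] (5,2) — stop
  → r_1 = 3.9755
beam 2: φ=-90°, α=30°
  cosα=0.8660 sinα=0.5000 | (1,3) | tMaxX 0.9699 tMaxY 1.4200 | tΔX 1.1547 tΔY 2.0000
    t=0.9699 [x] (2,3)
    t=1.4200 [y] (2,4) — stop
  → r_2 = 1.4200
beam 3: φ=-45°, α=75°
  cosα=0.2588 sinα=0.9659 | (1,3) | tMaxX 3.2455 tMaxY 0.7350 | tΔX 3.8637 tΔY 1.0353
    t=0.7350 [y] (1,4) — stop
  → r_3 = 0.7350
beam 4: φ=0°, α=120°
  cosα=-0.5000 sinα=0.8660 | (1,3) | tMaxX 0.3200 tMaxY 0.8198 | tΔX 2.0000 tΔY 1.1547
    t=0.3200 [x] (0,3) — stop
  → r_4 = 0.3200
beam 5: φ=45°, α=165°
  cosα=-0.9659 sinα=0.2588 | (1,3) | tMaxX 0.1656 tMaxY 2.7432 | tΔX 1.0353 tΔY 3.8637
    t=0.1656 [x] (0,3) — stop
  → r_5 = 0.1656
beam 6: φ=90°, α=210°
  cosα=-0.8660 sinα=-0.5000 | (1,3) | tMaxX 0.1848 tMaxY 0.5800 | tΔX 1.1547 tΔY 2.0000
    t=0.1848 [x] (0,3) — stop
  → r_6 = 0.1848
beam 7: φ=135°, α=255°
  cosα=-0.2588 sinα=-0.9659 | (1,3) | tMaxX 0.6182 tMaxY 0.3002 | tΔX 3.8637 tΔY 1.0353
    t=0.3002 [y] (1,2) — stop
  → r_7 = 0.3002

ranges = [3.9755, 1.4200, 0.7350, 0.3200, 0.1656, 0.1848, 0.3002]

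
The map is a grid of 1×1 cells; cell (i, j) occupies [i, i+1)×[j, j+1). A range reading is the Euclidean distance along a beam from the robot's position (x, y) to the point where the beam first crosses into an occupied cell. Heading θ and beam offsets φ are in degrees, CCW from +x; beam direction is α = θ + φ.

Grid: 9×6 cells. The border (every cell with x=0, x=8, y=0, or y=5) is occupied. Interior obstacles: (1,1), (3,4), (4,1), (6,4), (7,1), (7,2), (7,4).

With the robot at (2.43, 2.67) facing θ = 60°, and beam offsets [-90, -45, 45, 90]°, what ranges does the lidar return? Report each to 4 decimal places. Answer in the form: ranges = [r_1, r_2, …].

ranges = [1.8129, 5.1387, 2.4122, 1.6512]

beam 1: φ=-90°, α=330°
  dir = (cos 330°, sin 330°) = (0.8660, -0.5000); from cell (2,2)
  next x-line at t=0.6582, next y-line at t=1.3400; Δt_x=1.1547, Δt_y=2.0000
    x: enter (3,2) at t=0.6582
    y: enter (3,1) at t=1.3400
    x: enter (4,1) at t=1.8129 ← occupied
  → r_1 = 1.8129
beam 2: φ=-45°, α=15°
  dir = (cos 15°, sin 15°) = (0.9659, 0.2588); from cell (2,2)
  next x-line at t=0.5901, next y-line at t=1.2750; Δt_x=1.0353, Δt_y=3.8637
    x: enter (3,2) at t=0.5901
    y: enter (3,3) at t=1.2750
    x: enter (4,3) at t=1.6254
    x: enter (5,3) at t=2.6607
    x: enter (6,3) at t=3.6959
    x: enter (7,3) at t=4.7312
    y: enter (7,4) at t=5.1387 ← occupied
  → r_2 = 5.1387
beam 3: φ=45°, α=105°
  dir = (cos 105°, sin 105°) = (-0.2588, 0.9659); from cell (2,2)
  next x-line at t=1.6614, next y-line at t=0.3416; Δt_x=3.8637, Δt_y=1.0353
    y: enter (2,3) at t=0.3416
    y: enter (2,4) at t=1.3769
    x: enter (1,4) at t=1.6614
    y: enter (1,5) at t=2.4122 ← occupied
  → r_3 = 2.4122
beam 4: φ=90°, α=150°
  dir = (cos 150°, sin 150°) = (-0.8660, 0.5000); from cell (2,2)
  next x-line at t=0.4965, next y-line at t=0.6600; Δt_x=1.1547, Δt_y=2.0000
    x: enter (1,2) at t=0.4965
    y: enter (1,3) at t=0.6600
    x: enter (0,3) at t=1.6512 ← occupied
  → r_4 = 1.6512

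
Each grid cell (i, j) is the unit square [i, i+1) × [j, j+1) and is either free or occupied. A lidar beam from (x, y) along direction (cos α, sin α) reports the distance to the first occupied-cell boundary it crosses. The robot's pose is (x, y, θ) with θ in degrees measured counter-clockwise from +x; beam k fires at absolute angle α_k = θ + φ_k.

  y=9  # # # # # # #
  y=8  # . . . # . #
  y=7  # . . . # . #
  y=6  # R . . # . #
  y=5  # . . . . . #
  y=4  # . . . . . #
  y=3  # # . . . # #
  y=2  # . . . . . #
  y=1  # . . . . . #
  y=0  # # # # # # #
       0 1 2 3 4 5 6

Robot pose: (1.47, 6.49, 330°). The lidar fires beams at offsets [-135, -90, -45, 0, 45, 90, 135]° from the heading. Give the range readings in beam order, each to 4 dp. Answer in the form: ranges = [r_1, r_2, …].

beam 1: φ=-135°, α=195°
  direction (-0.9659, -0.2588); cell (1,6); t to first gridline: x 0.4866, y 1.8932 (then +1.0353 / +3.8637)
    (0,6) via x @ 0.4866  # hit
  → r_1 = 0.4866
beam 2: φ=-90°, α=240°
  direction (-0.5000, -0.8660); cell (1,6); t to first gridline: x 0.9400, y 0.5658 (then +2.0000 / +1.1547)
    (1,5) via y @ 0.5658
    (0,5) via x @ 0.9400  # hit
  → r_2 = 0.9400
beam 3: φ=-45°, α=285°
  direction (0.2588, -0.9659); cell (1,6); t to first gridline: x 2.0478, y 0.5073 (then +3.8637 / +1.0353)
    (1,5) via y @ 0.5073
    (1,4) via y @ 1.5426
    (2,4) via x @ 2.0478
    (2,3) via y @ 2.5778
    (2,2) via y @ 3.6131
    (2,1) via y @ 4.6484
    (2,0) via y @ 5.6837  # hit
  → r_3 = 5.6837
beam 4: φ=0°, α=330°
  direction (0.8660, -0.5000); cell (1,6); t to first gridline: x 0.6120, y 0.9800 (then +1.1547 / +2.0000)
    (2,6) via x @ 0.6120
    (2,5) via y @ 0.9800
    (3,5) via x @ 1.7667
    (4,5) via x @ 2.9214
    (4,4) via y @ 2.9800
    (5,4) via x @ 4.0761
    (5,3) via y @ 4.9800  # hit
  → r_4 = 4.9800
beam 5: φ=45°, α=15°
  direction (0.9659, 0.2588); cell (1,6); t to first gridline: x 0.5487, y 1.9705 (then +1.0353 / +3.8637)
    (2,6) via x @ 0.5487
    (3,6) via x @ 1.5840
    (3,7) via y @ 1.9705
    (4,7) via x @ 2.6192  # hit
  → r_5 = 2.6192
beam 6: φ=90°, α=60°
  direction (0.5000, 0.8660); cell (1,6); t to first gridline: x 1.0600, y 0.5889 (then +2.0000 / +1.1547)
    (1,7) via y @ 0.5889
    (2,7) via x @ 1.0600
    (2,8) via y @ 1.7436
    (2,9) via y @ 2.8983  # hit
  → r_6 = 2.8983
beam 7: φ=135°, α=105°
  direction (-0.2588, 0.9659); cell (1,6); t to first gridline: x 1.8159, y 0.5280 (then +3.8637 / +1.0353)
    (1,7) via y @ 0.5280
    (1,8) via y @ 1.5633
    (0,8) via x @ 1.8159  # hit
  → r_7 = 1.8159

ranges = [0.4866, 0.9400, 5.6837, 4.9800, 2.6192, 2.8983, 1.8159]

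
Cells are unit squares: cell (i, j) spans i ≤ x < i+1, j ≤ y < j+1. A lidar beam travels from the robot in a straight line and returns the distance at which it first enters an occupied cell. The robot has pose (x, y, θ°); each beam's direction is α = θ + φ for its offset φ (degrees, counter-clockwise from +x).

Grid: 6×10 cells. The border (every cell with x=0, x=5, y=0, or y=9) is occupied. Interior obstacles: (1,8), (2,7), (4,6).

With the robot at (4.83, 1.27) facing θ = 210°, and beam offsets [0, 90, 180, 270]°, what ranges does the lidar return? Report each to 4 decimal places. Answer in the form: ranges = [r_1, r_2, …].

beam 1: φ=0°, α=210°
  direction (-0.8660, -0.5000); cell (4,1); t to first gridline: x 0.9584, y 0.5400 (then +1.1547 / +2.0000)
    (4,0) via y @ 0.5400  # hit
  → r_1 = 0.5400
beam 2: φ=90°, α=300°
  direction (0.5000, -0.8660); cell (4,1); t to first gridline: x 0.3400, y 0.3118 (then +2.0000 / +1.1547)
    (4,0) via y @ 0.3118  # hit
  → r_2 = 0.3118
beam 3: φ=180°, α=30°
  direction (0.8660, 0.5000); cell (4,1); t to first gridline: x 0.1963, y 1.4600 (then +1.1547 / +2.0000)
    (5,1) via x @ 0.1963  # hit
  → r_3 = 0.1963
beam 4: φ=270°, α=120°
  direction (-0.5000, 0.8660); cell (4,1); t to first gridline: x 1.6600, y 0.8429 (then +2.0000 / +1.1547)
    (4,2) via y @ 0.8429
    (3,2) via x @ 1.6600
    (3,3) via y @ 1.9976
    (3,4) via y @ 3.1523
    (2,4) via x @ 3.6600
    (2,5) via y @ 4.3070
    (2,6) via y @ 5.4617
    (1,6) via x @ 5.6600
    (1,7) via y @ 6.6164
    (0,7) via x @ 7.6600  # hit
  → r_4 = 7.6600

ranges = [0.5400, 0.3118, 0.1963, 7.6600]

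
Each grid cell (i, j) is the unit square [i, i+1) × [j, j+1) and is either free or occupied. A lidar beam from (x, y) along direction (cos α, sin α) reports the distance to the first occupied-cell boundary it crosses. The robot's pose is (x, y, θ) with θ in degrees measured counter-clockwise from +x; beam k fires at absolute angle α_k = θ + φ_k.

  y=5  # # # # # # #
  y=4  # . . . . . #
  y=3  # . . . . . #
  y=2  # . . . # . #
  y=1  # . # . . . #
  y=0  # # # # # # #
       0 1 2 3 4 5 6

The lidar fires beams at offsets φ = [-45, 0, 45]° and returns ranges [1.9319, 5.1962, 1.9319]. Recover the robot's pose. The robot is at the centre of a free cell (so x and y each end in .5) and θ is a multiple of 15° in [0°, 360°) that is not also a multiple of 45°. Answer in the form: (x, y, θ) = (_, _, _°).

The pose lattice has 18·16 = 288 candidates. Test each by forward raycasting.
  (3.5, 4.5, 240°): beam 1 = 2.5882 ≠ 1.9319 ✗
  (5.5, 2.5, 120°): beam 2 = 2.8868 ≠ 5.1962 ✗
  (1.5, 1.5, 60°): beam 1 = 0.5176 ≠ 1.9319 ✗
  …
  (5.5, 4.5, 210°): r_1=1.9319, r_2=5.1962, r_3=1.9319 — all match ✓
No second candidate reproduces the full scan.

(x, y, θ) = (5.5, 4.5, 210°)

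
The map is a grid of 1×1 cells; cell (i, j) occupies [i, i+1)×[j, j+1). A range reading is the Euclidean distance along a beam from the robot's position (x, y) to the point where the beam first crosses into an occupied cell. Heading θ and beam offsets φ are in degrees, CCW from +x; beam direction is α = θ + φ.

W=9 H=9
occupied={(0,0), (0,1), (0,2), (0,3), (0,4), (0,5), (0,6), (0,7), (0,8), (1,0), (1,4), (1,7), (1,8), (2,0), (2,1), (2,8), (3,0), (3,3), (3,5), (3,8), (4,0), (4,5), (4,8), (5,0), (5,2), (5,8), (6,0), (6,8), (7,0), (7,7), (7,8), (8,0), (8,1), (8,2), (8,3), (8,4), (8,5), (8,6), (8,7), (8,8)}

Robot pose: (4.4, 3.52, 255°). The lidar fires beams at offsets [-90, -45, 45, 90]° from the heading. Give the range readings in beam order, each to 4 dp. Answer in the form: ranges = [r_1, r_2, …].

ranges = [0.4141, 0.4619, 1.2000, 3.7270]

beam 1: φ=-90°, α=165°
  cosα=-0.9659 sinα=0.2588 | (4,3) | tMaxX 0.4141 tMaxY 1.8546 | tΔX 1.0353 tΔY 3.8637
    t=0.4141 [x] (3,3) — stop
  → r_1 = 0.4141
beam 2: φ=-45°, α=210°
  cosα=-0.8660 sinα=-0.5000 | (4,3) | tMaxX 0.4619 tMaxY 1.0400 | tΔX 1.1547 tΔY 2.0000
    t=0.4619 [x] (3,3) — stop
  → r_2 = 0.4619
beam 3: φ=45°, α=300°
  cosα=0.5000 sinα=-0.8660 | (4,3) | tMaxX 1.2000 tMaxY 0.6004 | tΔX 2.0000 tΔY 1.1547
    t=0.6004 [y] (4,2)
    t=1.2000 [x] (5,2) — stop
  → r_3 = 1.2000
beam 4: φ=90°, α=345°
  cosα=0.9659 sinα=-0.2588 | (4,3) | tMaxX 0.6212 tMaxY 2.0091 | tΔX 1.0353 tΔY 3.8637
    t=0.6212 [x] (5,3)
    t=1.6564 [x] (6,3)
    t=2.0091 [y] (6,2)
    t=2.6917 [x] (7,2)
    t=3.7270 [x] (8,2) — stop
  → r_4 = 3.7270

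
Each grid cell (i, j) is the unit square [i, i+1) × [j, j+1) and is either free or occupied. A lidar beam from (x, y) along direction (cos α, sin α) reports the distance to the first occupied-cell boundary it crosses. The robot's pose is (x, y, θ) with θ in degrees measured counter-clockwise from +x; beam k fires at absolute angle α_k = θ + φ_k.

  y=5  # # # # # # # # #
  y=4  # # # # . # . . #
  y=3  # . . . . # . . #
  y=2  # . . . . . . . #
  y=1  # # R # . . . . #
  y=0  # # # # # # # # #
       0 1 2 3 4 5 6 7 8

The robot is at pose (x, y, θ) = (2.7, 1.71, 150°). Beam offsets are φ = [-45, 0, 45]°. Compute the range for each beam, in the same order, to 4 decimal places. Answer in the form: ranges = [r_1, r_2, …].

beam 1: φ=-45°, α=105°
  cosα=-0.2588 sinα=0.9659 | (2,1) | tMaxX 2.7046 tMaxY 0.3002 | tΔX 3.8637 tΔY 1.0353
    t=0.3002 [y] (2,2)
    t=1.3355 [y] (2,3)
    t=2.3708 [y] (2,4) — stop
  → r_1 = 2.3708
beam 2: φ=0°, α=150°
  cosα=-0.8660 sinα=0.5000 | (2,1) | tMaxX 0.8083 tMaxY 0.5800 | tΔX 1.1547 tΔY 2.0000
    t=0.5800 [y] (2,2)
    t=0.8083 [x] (1,2)
    t=1.9630 [x] (0,2) — stop
  → r_2 = 1.9630
beam 3: φ=45°, α=195°
  cosα=-0.9659 sinα=-0.2588 | (2,1) | tMaxX 0.7247 tMaxY 2.7432 | tΔX 1.0353 tΔY 3.8637
    t=0.7247 [x] (1,1) — stop
  → r_3 = 0.7247

ranges = [2.3708, 1.9630, 0.7247]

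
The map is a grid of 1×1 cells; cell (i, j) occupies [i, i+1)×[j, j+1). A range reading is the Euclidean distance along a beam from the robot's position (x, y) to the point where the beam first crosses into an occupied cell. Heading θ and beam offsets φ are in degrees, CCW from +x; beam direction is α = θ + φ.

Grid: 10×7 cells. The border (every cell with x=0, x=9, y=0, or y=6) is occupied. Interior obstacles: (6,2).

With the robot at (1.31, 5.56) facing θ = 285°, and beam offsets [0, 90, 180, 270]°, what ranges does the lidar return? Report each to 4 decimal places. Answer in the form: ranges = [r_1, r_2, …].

beam 1: φ=0°, α=285°
  cosα=0.2588 sinα=-0.9659 | (1,5) | tMaxX 2.6660 tMaxY 0.5798 | tΔX 3.8637 tΔY 1.0353
    t=0.5798 [y] (1,4)
    t=1.6150 [y] (1,3)
    t=2.6503 [y] (1,2)
    t=2.6660 [x] (2,2)
    t=3.6856 [y] (2,1)
    t=4.7209 [y] (2,0) — stop
  → r_1 = 4.7209
beam 2: φ=90°, α=15°
  cosα=0.9659 sinα=0.2588 | (1,5) | tMaxX 0.7143 tMaxY 1.7000 | tΔX 1.0353 tΔY 3.8637
    t=0.7143 [x] (2,5)
    t=1.7000 [y] (2,6) — stop
  → r_2 = 1.7000
beam 3: φ=180°, α=105°
  cosα=-0.2588 sinα=0.9659 | (1,5) | tMaxX 1.1977 tMaxY 0.4555 | tΔX 3.8637 tΔY 1.0353
    t=0.4555 [y] (1,6) — stop
  → r_3 = 0.4555
beam 4: φ=270°, α=195°
  cosα=-0.9659 sinα=-0.2588 | (1,5) | tMaxX 0.3209 tMaxY 2.1637 | tΔX 1.0353 tΔY 3.8637
    t=0.3209 [x] (0,5) — stop
  → r_4 = 0.3209

ranges = [4.7209, 1.7000, 0.4555, 0.3209]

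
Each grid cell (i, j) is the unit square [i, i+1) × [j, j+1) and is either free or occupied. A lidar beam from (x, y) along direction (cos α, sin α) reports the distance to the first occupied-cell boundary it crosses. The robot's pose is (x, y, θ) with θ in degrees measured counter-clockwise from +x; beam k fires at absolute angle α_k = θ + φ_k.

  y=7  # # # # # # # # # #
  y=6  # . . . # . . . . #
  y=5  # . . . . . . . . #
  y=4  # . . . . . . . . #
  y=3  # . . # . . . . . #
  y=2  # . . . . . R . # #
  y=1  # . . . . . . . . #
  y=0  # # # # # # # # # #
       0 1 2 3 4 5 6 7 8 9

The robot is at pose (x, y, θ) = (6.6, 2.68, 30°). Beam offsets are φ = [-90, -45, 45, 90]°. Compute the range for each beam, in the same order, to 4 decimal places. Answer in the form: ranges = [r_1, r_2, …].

beam 1: φ=-90°, α=300°
  d=(0.5000,-0.8660)  start (6,2)  tX=0.8000 tY=0.7852  stride 1/|dx|=2.0000 1/|dy|=1.1547
    cross y-line → (6,1), t=0.7852
    cross x-line → (7,1), t=0.8000
    cross y-line → (7,0), t=1.9399 (wall)
  → r_1 = 1.9399
beam 2: φ=-45°, α=345°
  d=(0.9659,-0.2588)  start (6,2)  tX=0.4141 tY=2.6273  stride 1/|dx|=1.0353 1/|dy|=3.8637
    cross x-line → (7,2), t=0.4141
    cross x-line → (8,2), t=1.4494 (wall)
  → r_2 = 1.4494
beam 3: φ=45°, α=75°
  d=(0.2588,0.9659)  start (6,2)  tX=1.5455 tY=0.3313  stride 1/|dx|=3.8637 1/|dy|=1.0353
    cross y-line → (6,3), t=0.3313
    cross y-line → (6,4), t=1.3666
    cross x-line → (7,4), t=1.5455
    cross y-line → (7,5), t=2.4018
    cross y-line → (7,6), t=3.4371
    cross y-line → (7,7), t=4.4724 (wall)
  → r_3 = 4.4724
beam 4: φ=90°, α=120°
  d=(-0.5000,0.8660)  start (6,2)  tX=1.2000 tY=0.3695  stride 1/|dx|=2.0000 1/|dy|=1.1547
    cross y-line → (6,3), t=0.3695
    cross x-line → (5,3), t=1.2000
    cross y-line → (5,4), t=1.5242
    cross y-line → (5,5), t=2.6789
    cross x-line → (4,5), t=3.2000
    cross y-line → (4,6), t=3.8336 (wall)
  → r_4 = 3.8336

ranges = [1.9399, 1.4494, 4.4724, 3.8336]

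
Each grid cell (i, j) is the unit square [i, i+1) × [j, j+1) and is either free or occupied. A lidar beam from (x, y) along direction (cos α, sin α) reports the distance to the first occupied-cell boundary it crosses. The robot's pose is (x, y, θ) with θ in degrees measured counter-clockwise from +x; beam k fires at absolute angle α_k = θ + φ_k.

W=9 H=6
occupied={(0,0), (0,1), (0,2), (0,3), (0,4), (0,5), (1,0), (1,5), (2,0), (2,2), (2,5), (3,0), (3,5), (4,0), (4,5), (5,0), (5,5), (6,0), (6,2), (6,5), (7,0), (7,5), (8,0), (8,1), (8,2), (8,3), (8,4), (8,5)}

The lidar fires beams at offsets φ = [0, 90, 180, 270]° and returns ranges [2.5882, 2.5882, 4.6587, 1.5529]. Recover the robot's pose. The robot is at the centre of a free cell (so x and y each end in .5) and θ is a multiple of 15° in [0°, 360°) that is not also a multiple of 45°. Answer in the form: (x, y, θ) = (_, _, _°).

The pose lattice has 26·16 = 416 candidates. Test each by forward raycasting.
  (2.5, 3.5, 15°): beam 1 = 5.6940 ≠ 2.5882 ✗
  (5.5, 1.5, 105°): beam 1 = 3.6235 ≠ 2.5882 ✗
  (2.5, 1.5, 285°): beam 1 = 0.5176 ≠ 2.5882 ✗
  …
  (3.5, 3.5, 195°): r_1=2.5882, r_2=2.5882, r_3=4.6587, r_4=1.5529 — all match ✓
Unique over the lattice → pose = (3.5, 3.5, 195°).

(x, y, θ) = (3.5, 3.5, 195°)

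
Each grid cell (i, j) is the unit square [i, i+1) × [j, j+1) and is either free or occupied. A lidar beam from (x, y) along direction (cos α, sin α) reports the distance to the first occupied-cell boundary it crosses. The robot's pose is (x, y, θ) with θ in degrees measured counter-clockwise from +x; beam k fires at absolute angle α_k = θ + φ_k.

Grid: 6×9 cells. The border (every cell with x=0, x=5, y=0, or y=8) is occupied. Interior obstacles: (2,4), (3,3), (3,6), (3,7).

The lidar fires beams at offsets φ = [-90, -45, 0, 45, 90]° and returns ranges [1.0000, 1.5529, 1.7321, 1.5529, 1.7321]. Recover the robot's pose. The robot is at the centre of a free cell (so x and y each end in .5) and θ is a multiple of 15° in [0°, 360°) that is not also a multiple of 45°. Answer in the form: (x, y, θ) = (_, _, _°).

Enumerate (i+0.5, j+0.5, θ) over the 24 free cells and 16 admissible headings. For each, cast all 5 beams and compare to the given ranges.
  (1.5, 4.5, 150°): beam 1 = 3.0000 ≠ 1.0000 ✗
  (4.5, 1.5, 285°): beam 1 = 1.9319 ≠ 1.0000 ✗
  (1.5, 1.5, 120°): beam 1 = 4.0415 ≠ 1.0000 ✗
  …
  (2.5, 2.5, 150°): r_1=1.0000, r_2=1.5529, r_3=1.7321, r_4=1.5529, r_5=1.7321 — all match ✓
Unique over the lattice → pose = (2.5, 2.5, 150°).

(x, y, θ) = (2.5, 2.5, 150°)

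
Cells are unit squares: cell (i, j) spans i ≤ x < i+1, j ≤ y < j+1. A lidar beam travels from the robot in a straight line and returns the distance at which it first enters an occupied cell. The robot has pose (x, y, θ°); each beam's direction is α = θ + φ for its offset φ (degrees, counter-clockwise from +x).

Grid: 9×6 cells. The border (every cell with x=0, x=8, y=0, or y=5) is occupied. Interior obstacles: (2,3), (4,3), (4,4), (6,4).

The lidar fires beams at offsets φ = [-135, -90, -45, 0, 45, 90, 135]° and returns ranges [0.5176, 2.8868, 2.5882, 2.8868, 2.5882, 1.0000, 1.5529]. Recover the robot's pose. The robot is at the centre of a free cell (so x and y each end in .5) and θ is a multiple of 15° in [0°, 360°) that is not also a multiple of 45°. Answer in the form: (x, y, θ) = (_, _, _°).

(x, y, θ) = (5.5, 3.5, 330°)

Candidates: 24 free-cell centres × 16 headings = 384 poses. Raycast each; keep the one whose scan matches to 4 dp.
  (4.5, 2.5, 195°): beam 1 = 0.5774 ≠ 0.5176 ✗
  (4.5, 2.5, 75°): beam 1 = 1.7321 ≠ 0.5176 ✗
  (5.5, 3.5, 300°): beam 2 = 0.5774 ≠ 2.8868 ✗
  (3.5, 2.5, 300°): beam 1 = 2.5882 ≠ 0.5176 ✗
  …
  (5.5, 3.5, 330°): r_1=0.5176, r_2=2.8868, r_3=2.5882, r_4=2.8868, r_5=2.5882, r_6=1.0000, r_7=1.5529 — all match ✓
Unique over the lattice → pose = (5.5, 3.5, 330°).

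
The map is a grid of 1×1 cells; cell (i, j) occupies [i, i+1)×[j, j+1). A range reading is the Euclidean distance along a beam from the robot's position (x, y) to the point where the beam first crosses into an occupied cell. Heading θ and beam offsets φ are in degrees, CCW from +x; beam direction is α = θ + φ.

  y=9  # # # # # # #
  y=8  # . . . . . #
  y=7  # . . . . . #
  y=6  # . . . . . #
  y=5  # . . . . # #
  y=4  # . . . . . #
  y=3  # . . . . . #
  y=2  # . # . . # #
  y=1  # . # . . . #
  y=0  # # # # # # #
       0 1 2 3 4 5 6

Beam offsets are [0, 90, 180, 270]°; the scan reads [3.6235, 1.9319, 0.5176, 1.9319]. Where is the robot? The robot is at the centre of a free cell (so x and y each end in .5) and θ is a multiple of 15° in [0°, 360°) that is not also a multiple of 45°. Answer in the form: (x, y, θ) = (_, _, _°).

The pose lattice has 36·16 = 576 candidates. Test each by forward raycasting.
  (3.5, 8.5, 210°): beam 1 = 2.8868 ≠ 3.6235 ✗
  (1.5, 6.5, 330°): beam 1 = 5.1962 ≠ 3.6235 ✗
  (3.5, 3.5, 165°): beam 1 = 2.5882 ≠ 3.6235 ✗
  (1.5, 5.5, 150°): beam 1 = 0.5774 ≠ 3.6235 ✗
  …
  (1.5, 4.5, 15°): r_1=3.6235, r_2=1.9319, r_3=0.5176, r_4=1.9319 — all match ✓
Only this pose fits every beam.

(x, y, θ) = (1.5, 4.5, 15°)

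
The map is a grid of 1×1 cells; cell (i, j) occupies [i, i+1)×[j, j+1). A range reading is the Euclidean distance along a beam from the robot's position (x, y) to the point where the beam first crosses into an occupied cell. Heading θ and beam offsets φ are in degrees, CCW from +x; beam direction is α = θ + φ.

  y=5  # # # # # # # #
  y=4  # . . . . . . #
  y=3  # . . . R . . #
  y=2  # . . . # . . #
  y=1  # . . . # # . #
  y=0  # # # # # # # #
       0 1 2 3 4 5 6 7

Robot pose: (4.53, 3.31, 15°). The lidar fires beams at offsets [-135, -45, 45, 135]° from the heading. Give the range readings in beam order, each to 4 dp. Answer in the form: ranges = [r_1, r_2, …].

ranges = [0.3580, 2.8521, 1.9514, 3.3800]

beam 1: φ=-135°, α=240°
  dir = (cos 240°, sin 240°) = (-0.5000, -0.8660); from cell (4,3)
  next x-line at t=1.0600, next y-line at t=0.3580; Δt_x=2.0000, Δt_y=1.1547
    y: enter (4,2) at t=0.3580 ← occupied
  → r_1 = 0.3580
beam 2: φ=-45°, α=330°
  dir = (cos 330°, sin 330°) = (0.8660, -0.5000); from cell (4,3)
  next x-line at t=0.5427, next y-line at t=0.6200; Δt_x=1.1547, Δt_y=2.0000
    x: enter (5,3) at t=0.5427
    y: enter (5,2) at t=0.6200
    x: enter (6,2) at t=1.6974
    y: enter (6,1) at t=2.6200
    x: enter (7,1) at t=2.8521 ← occupied
  → r_2 = 2.8521
beam 3: φ=45°, α=60°
  dir = (cos 60°, sin 60°) = (0.5000, 0.8660); from cell (4,3)
  next x-line at t=0.9400, next y-line at t=0.7967; Δt_x=2.0000, Δt_y=1.1547
    y: enter (4,4) at t=0.7967
    x: enter (5,4) at t=0.9400
    y: enter (5,5) at t=1.9514 ← occupied
  → r_3 = 1.9514
beam 4: φ=135°, α=150°
  dir = (cos 150°, sin 150°) = (-0.8660, 0.5000); from cell (4,3)
  next x-line at t=0.6120, next y-line at t=1.3800; Δt_x=1.1547, Δt_y=2.0000
    x: enter (3,3) at t=0.6120
    y: enter (3,4) at t=1.3800
    x: enter (2,4) at t=1.7667
    x: enter (1,4) at t=2.9214
    y: enter (1,5) at t=3.3800 ← occupied
  → r_4 = 3.3800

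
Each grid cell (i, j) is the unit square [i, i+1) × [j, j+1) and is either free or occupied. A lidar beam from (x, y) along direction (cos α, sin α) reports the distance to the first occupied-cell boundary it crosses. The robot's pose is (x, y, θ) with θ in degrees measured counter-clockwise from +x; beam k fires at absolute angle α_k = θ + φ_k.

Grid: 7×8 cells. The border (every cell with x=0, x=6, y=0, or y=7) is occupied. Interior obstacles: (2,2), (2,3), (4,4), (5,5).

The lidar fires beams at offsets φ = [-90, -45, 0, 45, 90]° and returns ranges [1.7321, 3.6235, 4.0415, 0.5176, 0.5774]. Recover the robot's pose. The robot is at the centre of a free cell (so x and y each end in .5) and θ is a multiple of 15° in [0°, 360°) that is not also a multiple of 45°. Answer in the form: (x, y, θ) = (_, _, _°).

(x, y, θ) = (4.5, 5.5, 210°)

The pose lattice has 26·16 = 416 candidates. Test each by forward raycasting.
  (3.5, 2.5, 120°): beam 1 = 2.8868 ≠ 1.7321 ✗
  (2.5, 5.5, 285°): beam 1 = 1.5529 ≠ 1.7321 ✗
  (1.5, 2.5, 195°): beam 1 = 1.9319 ≠ 1.7321 ✗
  (3.5, 4.5, 15°): beam 1 = 3.6235 ≠ 1.7321 ✗
  …
  (4.5, 5.5, 210°): r_1=1.7321, r_2=3.6235, r_3=4.0415, r_4=0.5176, r_5=0.5774 — all match ✓
No second candidate reproduces the full scan.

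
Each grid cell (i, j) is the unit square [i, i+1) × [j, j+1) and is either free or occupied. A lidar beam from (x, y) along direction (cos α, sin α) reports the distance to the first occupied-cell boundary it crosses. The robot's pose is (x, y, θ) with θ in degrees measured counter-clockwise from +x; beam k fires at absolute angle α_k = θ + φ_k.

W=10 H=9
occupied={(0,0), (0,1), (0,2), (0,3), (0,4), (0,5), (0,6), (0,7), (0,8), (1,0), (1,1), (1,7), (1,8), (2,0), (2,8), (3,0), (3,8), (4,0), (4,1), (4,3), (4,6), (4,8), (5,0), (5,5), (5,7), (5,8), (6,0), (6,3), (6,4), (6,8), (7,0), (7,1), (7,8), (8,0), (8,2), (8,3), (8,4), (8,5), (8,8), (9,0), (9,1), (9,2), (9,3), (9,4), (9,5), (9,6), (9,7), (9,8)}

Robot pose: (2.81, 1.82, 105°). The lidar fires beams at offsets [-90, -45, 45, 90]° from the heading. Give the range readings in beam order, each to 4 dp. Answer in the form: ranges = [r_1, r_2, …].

ranges = [5.3731, 2.3800, 2.0900, 0.8386]

beam 1: φ=-90°, α=15°
  dir = (cos 15°, sin 15°) = (0.9659, 0.2588); from cell (2,1)
  next x-line at t=0.1967, next y-line at t=0.6955; Δt_x=1.0353, Δt_y=3.8637
    x: enter (3,1) at t=0.1967
    y: enter (3,2) at t=0.6955
    x: enter (4,2) at t=1.2320
    x: enter (5,2) at t=2.2673
    x: enter (6,2) at t=3.3025
    x: enter (7,2) at t=4.3378
    y: enter (7,3) at t=4.5592
    x: enter (8,3) at t=5.3731 ← occupied
  → r_1 = 5.3731
beam 2: φ=-45°, α=60°
  dir = (cos 60°, sin 60°) = (0.5000, 0.8660); from cell (2,1)
  next x-line at t=0.3800, next y-line at t=0.2078; Δt_x=2.0000, Δt_y=1.1547
    y: enter (2,2) at t=0.2078
    x: enter (3,2) at t=0.3800
    y: enter (3,3) at t=1.3625
    x: enter (4,3) at t=2.3800 ← occupied
  → r_2 = 2.3800
beam 3: φ=45°, α=150°
  dir = (cos 150°, sin 150°) = (-0.8660, 0.5000); from cell (2,1)
  next x-line at t=0.9353, next y-line at t=0.3600; Δt_x=1.1547, Δt_y=2.0000
    y: enter (2,2) at t=0.3600
    x: enter (1,2) at t=0.9353
    x: enter (0,2) at t=2.0900 ← occupied
  → r_3 = 2.0900
beam 4: φ=90°, α=195°
  dir = (cos 195°, sin 195°) = (-0.9659, -0.2588); from cell (2,1)
  next x-line at t=0.8386, next y-line at t=3.1682; Δt_x=1.0353, Δt_y=3.8637
    x: enter (1,1) at t=0.8386 ← occupied
  → r_4 = 0.8386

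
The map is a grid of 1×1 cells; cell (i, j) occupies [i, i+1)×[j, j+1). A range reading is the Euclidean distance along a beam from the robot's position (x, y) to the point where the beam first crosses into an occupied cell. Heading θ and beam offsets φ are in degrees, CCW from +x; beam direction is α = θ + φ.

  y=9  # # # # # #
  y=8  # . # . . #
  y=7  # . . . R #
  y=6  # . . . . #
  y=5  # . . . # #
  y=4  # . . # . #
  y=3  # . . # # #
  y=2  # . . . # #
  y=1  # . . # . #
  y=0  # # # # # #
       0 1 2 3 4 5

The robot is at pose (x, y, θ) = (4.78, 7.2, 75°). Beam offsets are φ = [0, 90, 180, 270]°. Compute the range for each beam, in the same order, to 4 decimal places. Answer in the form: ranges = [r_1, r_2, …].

ranges = [0.8500, 3.9133, 1.2423, 0.2278]

beam 1: φ=0°, α=75°
  direction (0.2588, 0.9659); cell (4,7); t to first gridline: x 0.8500, y 0.8282 (then +3.8637 / +1.0353)
    (4,8) via y @ 0.8282
    (5,8) via x @ 0.8500  # hit
  → r_1 = 0.8500
beam 2: φ=90°, α=165°
  direction (-0.9659, 0.2588); cell (4,7); t to first gridline: x 0.8075, y 3.0910 (then +1.0353 / +3.8637)
    (3,7) via x @ 0.8075
    (2,7) via x @ 1.8428
    (1,7) via x @ 2.8781
    (1,8) via y @ 3.0910
    (0,8) via x @ 3.9133  # hit
  → r_2 = 3.9133
beam 3: φ=180°, α=255°
  direction (-0.2588, -0.9659); cell (4,7); t to first gridline: x 3.0137, y 0.2071 (then +3.8637 / +1.0353)
    (4,6) via y @ 0.2071
    (4,5) via y @ 1.2423  # hit
  → r_3 = 1.2423
beam 4: φ=270°, α=345°
  direction (0.9659, -0.2588); cell (4,7); t to first gridline: x 0.2278, y 0.7727 (then +1.0353 / +3.8637)
    (5,7) via x @ 0.2278  # hit
  → r_4 = 0.2278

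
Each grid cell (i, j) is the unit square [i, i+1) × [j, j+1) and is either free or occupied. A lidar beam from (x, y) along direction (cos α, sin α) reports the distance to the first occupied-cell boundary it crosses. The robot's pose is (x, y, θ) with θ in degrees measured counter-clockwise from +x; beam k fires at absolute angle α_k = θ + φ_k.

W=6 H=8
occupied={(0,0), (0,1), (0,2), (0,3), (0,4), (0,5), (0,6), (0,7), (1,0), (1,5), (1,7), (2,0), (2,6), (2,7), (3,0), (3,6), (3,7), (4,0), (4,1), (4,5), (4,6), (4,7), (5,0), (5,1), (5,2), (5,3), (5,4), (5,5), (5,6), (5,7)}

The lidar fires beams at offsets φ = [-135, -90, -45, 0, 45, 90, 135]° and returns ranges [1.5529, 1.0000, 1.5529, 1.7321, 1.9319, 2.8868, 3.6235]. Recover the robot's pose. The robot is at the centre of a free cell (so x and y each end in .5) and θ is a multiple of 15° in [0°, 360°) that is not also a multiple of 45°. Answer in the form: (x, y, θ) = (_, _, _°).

Candidates: 18 free-cell centres × 16 headings = 288 poses. Raycast each; keep the one whose scan matches to 4 dp.
  (1.5, 3.5, 330°): beam 1 = 0.5176 ≠ 1.5529 ✗
  (3.5, 3.5, 255°): beam 1 = 2.8868 ≠ 1.5529 ✗
  (2.5, 3.5, 150°): beam 1 = 2.5882 ≠ 1.5529 ✗
  …
  (3.5, 4.5, 120°): r_1=1.5529, r_2=1.0000, r_3=1.5529, r_4=1.7321, r_5=1.9319, r_6=2.8868, r_7=3.6235 — all match ✓
No second candidate reproduces the full scan.

(x, y, θ) = (3.5, 4.5, 120°)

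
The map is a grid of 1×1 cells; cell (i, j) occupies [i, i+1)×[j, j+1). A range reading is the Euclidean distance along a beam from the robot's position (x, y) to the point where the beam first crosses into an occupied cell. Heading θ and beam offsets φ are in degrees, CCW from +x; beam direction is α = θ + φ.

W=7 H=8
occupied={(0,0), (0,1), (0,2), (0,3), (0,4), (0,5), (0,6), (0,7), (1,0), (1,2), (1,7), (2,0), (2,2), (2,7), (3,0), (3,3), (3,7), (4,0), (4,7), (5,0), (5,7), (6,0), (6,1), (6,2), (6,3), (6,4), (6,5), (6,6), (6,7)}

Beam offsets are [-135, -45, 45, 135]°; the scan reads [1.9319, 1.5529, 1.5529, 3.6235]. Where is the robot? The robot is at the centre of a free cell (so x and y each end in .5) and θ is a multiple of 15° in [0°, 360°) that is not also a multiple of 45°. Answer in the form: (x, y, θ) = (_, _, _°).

The pose lattice has 27·16 = 432 candidates. Test each by forward raycasting.
  (5.5, 3.5, 255°): beam 1 = 4.0415 ≠ 1.9319 ✗
  (4.5, 3.5, 75°): beam 1 = 2.8868 ≠ 1.9319 ✗
  (3.5, 6.5, 345°): beam 1 = 2.8868 ≠ 1.9319 ✗
  (1.5, 1.5, 120°): beam 2 = 0.5176 ≠ 1.5529 ✗
  …
  (4.5, 5.5, 30°): r_1=1.9319, r_2=1.5529, r_3=1.5529, r_4=3.6235 — all match ✓
Only this pose fits every beam.

(x, y, θ) = (4.5, 5.5, 30°)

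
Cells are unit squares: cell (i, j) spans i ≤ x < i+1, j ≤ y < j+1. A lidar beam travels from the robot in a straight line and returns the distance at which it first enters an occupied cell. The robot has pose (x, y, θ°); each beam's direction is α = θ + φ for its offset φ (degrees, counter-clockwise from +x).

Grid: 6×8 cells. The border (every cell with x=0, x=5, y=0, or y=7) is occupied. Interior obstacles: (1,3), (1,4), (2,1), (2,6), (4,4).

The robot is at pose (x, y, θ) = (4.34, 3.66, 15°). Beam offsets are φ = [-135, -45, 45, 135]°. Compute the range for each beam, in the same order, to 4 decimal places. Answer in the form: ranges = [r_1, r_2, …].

ranges = [2.6800, 0.7621, 0.3926, 3.8567]

beam 1: φ=-135°, α=240°
  direction (-0.5000, -0.8660); cell (4,3); t to first gridline: x 0.6800, y 0.7621 (then +2.0000 / +1.1547)
    (3,3) via x @ 0.6800
    (3,2) via y @ 0.7621
    (3,1) via y @ 1.9168
    (2,1) via x @ 2.6800  # hit
  → r_1 = 2.6800
beam 2: φ=-45°, α=330°
  direction (0.8660, -0.5000); cell (4,3); t to first gridline: x 0.7621, y 1.3200 (then +1.1547 / +2.0000)
    (5,3) via x @ 0.7621  # hit
  → r_2 = 0.7621
beam 3: φ=45°, α=60°
  direction (0.5000, 0.8660); cell (4,3); t to first gridline: x 1.3200, y 0.3926 (then +2.0000 / +1.1547)
    (4,4) via y @ 0.3926  # hit
  → r_3 = 0.3926
beam 4: φ=135°, α=150°
  direction (-0.8660, 0.5000); cell (4,3); t to first gridline: x 0.3926, y 0.6800 (then +1.1547 / +2.0000)
    (3,3) via x @ 0.3926
    (3,4) via y @ 0.6800
    (2,4) via x @ 1.5473
    (2,5) via y @ 2.6800
    (1,5) via x @ 2.7020
    (0,5) via x @ 3.8567  # hit
  → r_4 = 3.8567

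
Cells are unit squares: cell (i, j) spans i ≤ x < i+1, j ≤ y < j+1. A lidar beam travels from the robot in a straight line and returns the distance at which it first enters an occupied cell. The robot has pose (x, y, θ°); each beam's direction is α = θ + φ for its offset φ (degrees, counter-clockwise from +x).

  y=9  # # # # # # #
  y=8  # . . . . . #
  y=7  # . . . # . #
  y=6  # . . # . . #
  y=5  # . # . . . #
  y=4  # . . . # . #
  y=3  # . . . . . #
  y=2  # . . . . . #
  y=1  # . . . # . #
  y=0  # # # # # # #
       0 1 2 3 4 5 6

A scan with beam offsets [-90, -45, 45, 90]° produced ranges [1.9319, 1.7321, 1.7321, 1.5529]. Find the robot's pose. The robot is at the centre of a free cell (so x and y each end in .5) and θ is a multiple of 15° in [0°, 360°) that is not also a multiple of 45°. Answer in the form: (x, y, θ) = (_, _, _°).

(x, y, θ) = (1.5, 7.5, 15°)

The pose lattice has 35·16 = 560 candidates. Test each by forward raycasting.
  (2.5, 4.5, 255°): beam 1 = 1.5529 ≠ 1.9319 ✗
  (1.5, 8.5, 345°): beam 2 = 2.8868 ≠ 1.7321 ✗
  (2.5, 6.5, 150°): beam 1 = 2.8868 ≠ 1.9319 ✗
  (2.5, 8.5, 120°): beam 1 = 1.0000 ≠ 1.9319 ✗
  …
  (1.5, 7.5, 15°): r_1=1.9319, r_2=1.7321, r_3=1.7321, r_4=1.5529 — all match ✓
Only this pose fits every beam.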